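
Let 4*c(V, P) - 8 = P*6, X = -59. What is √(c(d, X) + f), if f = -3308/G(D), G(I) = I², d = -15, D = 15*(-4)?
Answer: I*√78677/30 ≈ 9.3498*I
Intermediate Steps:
D = -60
c(V, P) = 2 + 3*P/2 (c(V, P) = 2 + (P*6)/4 = 2 + (6*P)/4 = 2 + 3*P/2)
f = -827/900 (f = -3308/((-60)²) = -3308/3600 = -3308*1/3600 = -827/900 ≈ -0.91889)
√(c(d, X) + f) = √((2 + (3/2)*(-59)) - 827/900) = √((2 - 177/2) - 827/900) = √(-173/2 - 827/900) = √(-78677/900) = I*√78677/30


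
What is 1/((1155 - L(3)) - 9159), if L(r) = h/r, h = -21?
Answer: -1/7997 ≈ -0.00012505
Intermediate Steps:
L(r) = -21/r
1/((1155 - L(3)) - 9159) = 1/((1155 - (-21)/3) - 9159) = 1/((1155 - 1*(-7)) - 9159) = 1/((1155 + 7) - 9159) = 1/(1162 - 9159) = 1/(-7997) = -1/7997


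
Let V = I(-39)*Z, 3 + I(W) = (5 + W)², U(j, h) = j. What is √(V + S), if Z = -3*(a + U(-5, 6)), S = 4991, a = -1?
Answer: √25745 ≈ 160.45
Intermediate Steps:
Z = 18 (Z = -3*(-1 - 5) = -3*(-6) = 18)
I(W) = -3 + (5 + W)²
V = 20754 (V = (-3 + (5 - 39)²)*18 = (-3 + (-34)²)*18 = (-3 + 1156)*18 = 1153*18 = 20754)
√(V + S) = √(20754 + 4991) = √25745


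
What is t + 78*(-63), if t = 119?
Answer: -4795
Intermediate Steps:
t + 78*(-63) = 119 + 78*(-63) = 119 - 4914 = -4795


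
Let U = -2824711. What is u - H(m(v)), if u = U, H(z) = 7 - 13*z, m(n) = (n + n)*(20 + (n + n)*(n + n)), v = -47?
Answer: -13646750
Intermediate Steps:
m(n) = 2*n*(20 + 4*n**2) (m(n) = (2*n)*(20 + (2*n)*(2*n)) = (2*n)*(20 + 4*n**2) = 2*n*(20 + 4*n**2))
u = -2824711
u - H(m(v)) = -2824711 - (7 - 104*(-47)*(5 + (-47)**2)) = -2824711 - (7 - 104*(-47)*(5 + 2209)) = -2824711 - (7 - 104*(-47)*2214) = -2824711 - (7 - 13*(-832464)) = -2824711 - (7 + 10822032) = -2824711 - 1*10822039 = -2824711 - 10822039 = -13646750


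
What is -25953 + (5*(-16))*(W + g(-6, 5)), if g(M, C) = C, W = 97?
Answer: -34113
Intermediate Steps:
-25953 + (5*(-16))*(W + g(-6, 5)) = -25953 + (5*(-16))*(97 + 5) = -25953 - 80*102 = -25953 - 8160 = -34113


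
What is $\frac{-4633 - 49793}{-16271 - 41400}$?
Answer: $\frac{54426}{57671} \approx 0.94373$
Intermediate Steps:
$\frac{-4633 - 49793}{-16271 - 41400} = - \frac{54426}{-57671} = \left(-54426\right) \left(- \frac{1}{57671}\right) = \frac{54426}{57671}$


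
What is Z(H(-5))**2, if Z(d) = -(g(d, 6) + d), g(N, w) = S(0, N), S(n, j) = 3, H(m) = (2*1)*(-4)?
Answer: 25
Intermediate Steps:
H(m) = -8 (H(m) = 2*(-4) = -8)
g(N, w) = 3
Z(d) = -3 - d (Z(d) = -(3 + d) = -3 - d)
Z(H(-5))**2 = (-3 - 1*(-8))**2 = (-3 + 8)**2 = 5**2 = 25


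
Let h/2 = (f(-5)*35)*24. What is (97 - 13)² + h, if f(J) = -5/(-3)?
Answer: 9856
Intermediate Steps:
f(J) = 5/3 (f(J) = -5*(-⅓) = 5/3)
h = 2800 (h = 2*(((5/3)*35)*24) = 2*((175/3)*24) = 2*1400 = 2800)
(97 - 13)² + h = (97 - 13)² + 2800 = 84² + 2800 = 7056 + 2800 = 9856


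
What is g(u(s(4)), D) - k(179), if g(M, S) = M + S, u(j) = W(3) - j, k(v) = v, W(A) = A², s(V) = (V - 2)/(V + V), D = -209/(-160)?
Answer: -27031/160 ≈ -168.94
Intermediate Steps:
D = 209/160 (D = -209*(-1/160) = 209/160 ≈ 1.3062)
s(V) = (-2 + V)/(2*V) (s(V) = (-2 + V)/((2*V)) = (-2 + V)*(1/(2*V)) = (-2 + V)/(2*V))
u(j) = 9 - j (u(j) = 3² - j = 9 - j)
g(u(s(4)), D) - k(179) = ((9 - (-2 + 4)/(2*4)) + 209/160) - 1*179 = ((9 - 2/(2*4)) + 209/160) - 179 = ((9 - 1*¼) + 209/160) - 179 = ((9 - ¼) + 209/160) - 179 = (35/4 + 209/160) - 179 = 1609/160 - 179 = -27031/160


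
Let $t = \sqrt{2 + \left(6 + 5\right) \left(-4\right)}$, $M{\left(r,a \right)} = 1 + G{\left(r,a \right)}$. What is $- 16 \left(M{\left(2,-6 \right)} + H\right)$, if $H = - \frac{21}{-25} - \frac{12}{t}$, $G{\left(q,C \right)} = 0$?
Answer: $- \frac{736}{25} - \frac{32 i \sqrt{42}}{7} \approx -29.44 - 29.626 i$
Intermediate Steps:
$M{\left(r,a \right)} = 1$ ($M{\left(r,a \right)} = 1 + 0 = 1$)
$t = i \sqrt{42}$ ($t = \sqrt{2 + 11 \left(-4\right)} = \sqrt{2 - 44} = \sqrt{-42} = i \sqrt{42} \approx 6.4807 i$)
$H = \frac{21}{25} + \frac{2 i \sqrt{42}}{7}$ ($H = - \frac{21}{-25} - \frac{12}{i \sqrt{42}} = \left(-21\right) \left(- \frac{1}{25}\right) - 12 \left(- \frac{i \sqrt{42}}{42}\right) = \frac{21}{25} + \frac{2 i \sqrt{42}}{7} \approx 0.84 + 1.8516 i$)
$- 16 \left(M{\left(2,-6 \right)} + H\right) = - 16 \left(1 + \left(\frac{21}{25} + \frac{2 i \sqrt{42}}{7}\right)\right) = - 16 \left(\frac{46}{25} + \frac{2 i \sqrt{42}}{7}\right) = - \frac{736}{25} - \frac{32 i \sqrt{42}}{7}$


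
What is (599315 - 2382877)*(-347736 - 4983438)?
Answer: 9508479361788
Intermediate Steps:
(599315 - 2382877)*(-347736 - 4983438) = -1783562*(-5331174) = 9508479361788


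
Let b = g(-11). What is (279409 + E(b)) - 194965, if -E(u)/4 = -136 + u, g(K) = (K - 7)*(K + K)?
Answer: 83404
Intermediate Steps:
g(K) = 2*K*(-7 + K) (g(K) = (-7 + K)*(2*K) = 2*K*(-7 + K))
b = 396 (b = 2*(-11)*(-7 - 11) = 2*(-11)*(-18) = 396)
E(u) = 544 - 4*u (E(u) = -4*(-136 + u) = 544 - 4*u)
(279409 + E(b)) - 194965 = (279409 + (544 - 4*396)) - 194965 = (279409 + (544 - 1584)) - 194965 = (279409 - 1040) - 194965 = 278369 - 194965 = 83404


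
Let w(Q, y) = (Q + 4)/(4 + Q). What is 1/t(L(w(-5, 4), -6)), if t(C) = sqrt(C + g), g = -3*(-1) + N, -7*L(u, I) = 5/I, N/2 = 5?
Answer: sqrt(23142)/551 ≈ 0.27609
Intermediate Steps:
N = 10 (N = 2*5 = 10)
w(Q, y) = 1 (w(Q, y) = (4 + Q)/(4 + Q) = 1)
L(u, I) = -5/(7*I)
g = 13 (g = -3*(-1) + 10 = 3 + 10 = 13)
t(C) = sqrt(13 + C) (t(C) = sqrt(C + 13) = sqrt(13 + C))
1/t(L(w(-5, 4), -6)) = 1/(sqrt(13 - 5/7/(-6))) = 1/(sqrt(13 - 5/7*(-1/6))) = 1/(sqrt(13 + 5/42)) = 1/(sqrt(551/42)) = 1/(sqrt(23142)/42) = sqrt(23142)/551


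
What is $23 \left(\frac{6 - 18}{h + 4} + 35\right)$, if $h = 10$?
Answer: $\frac{5497}{7} \approx 785.29$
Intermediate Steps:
$23 \left(\frac{6 - 18}{h + 4} + 35\right) = 23 \left(\frac{6 - 18}{10 + 4} + 35\right) = 23 \left(- \frac{12}{14} + 35\right) = 23 \left(\left(-12\right) \frac{1}{14} + 35\right) = 23 \left(- \frac{6}{7} + 35\right) = 23 \cdot \frac{239}{7} = \frac{5497}{7}$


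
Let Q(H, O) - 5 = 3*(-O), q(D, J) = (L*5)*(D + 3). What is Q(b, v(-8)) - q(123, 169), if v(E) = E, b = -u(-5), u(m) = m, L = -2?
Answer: 1289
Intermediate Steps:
b = 5 (b = -1*(-5) = 5)
q(D, J) = -30 - 10*D (q(D, J) = (-2*5)*(D + 3) = -10*(3 + D) = -30 - 10*D)
Q(H, O) = 5 - 3*O (Q(H, O) = 5 + 3*(-O) = 5 - 3*O)
Q(b, v(-8)) - q(123, 169) = (5 - 3*(-8)) - (-30 - 10*123) = (5 + 24) - (-30 - 1230) = 29 - 1*(-1260) = 29 + 1260 = 1289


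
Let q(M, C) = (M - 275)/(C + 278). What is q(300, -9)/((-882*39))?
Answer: -25/9253062 ≈ -2.7018e-6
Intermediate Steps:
q(M, C) = (-275 + M)/(278 + C)
q(300, -9)/((-882*39)) = ((-275 + 300)/(278 - 9))/((-882*39)) = (25/269)/(-34398) = ((1/269)*25)*(-1/34398) = (25/269)*(-1/34398) = -25/9253062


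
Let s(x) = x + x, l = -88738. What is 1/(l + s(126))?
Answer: -1/88486 ≈ -1.1301e-5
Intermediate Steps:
s(x) = 2*x
1/(l + s(126)) = 1/(-88738 + 2*126) = 1/(-88738 + 252) = 1/(-88486) = -1/88486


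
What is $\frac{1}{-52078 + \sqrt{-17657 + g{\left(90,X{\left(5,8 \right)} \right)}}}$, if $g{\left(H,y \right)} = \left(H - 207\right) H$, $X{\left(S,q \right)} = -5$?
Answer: $- \frac{52078}{2712146271} - \frac{i \sqrt{28187}}{2712146271} \approx -1.9202 \cdot 10^{-5} - 6.1903 \cdot 10^{-8} i$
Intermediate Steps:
$g{\left(H,y \right)} = H \left(-207 + H\right)$ ($g{\left(H,y \right)} = \left(-207 + H\right) H = H \left(-207 + H\right)$)
$\frac{1}{-52078 + \sqrt{-17657 + g{\left(90,X{\left(5,8 \right)} \right)}}} = \frac{1}{-52078 + \sqrt{-17657 + 90 \left(-207 + 90\right)}} = \frac{1}{-52078 + \sqrt{-17657 + 90 \left(-117\right)}} = \frac{1}{-52078 + \sqrt{-17657 - 10530}} = \frac{1}{-52078 + \sqrt{-28187}} = \frac{1}{-52078 + i \sqrt{28187}}$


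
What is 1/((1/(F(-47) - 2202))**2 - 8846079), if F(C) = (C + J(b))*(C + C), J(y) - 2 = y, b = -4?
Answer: -5779216/51123401294063 ≈ -1.1304e-7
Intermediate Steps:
J(y) = 2 + y
F(C) = 2*C*(-2 + C) (F(C) = (C + (2 - 4))*(C + C) = (C - 2)*(2*C) = (-2 + C)*(2*C) = 2*C*(-2 + C))
1/((1/(F(-47) - 2202))**2 - 8846079) = 1/((1/(2*(-47)*(-2 - 47) - 2202))**2 - 8846079) = 1/((1/(2*(-47)*(-49) - 2202))**2 - 8846079) = 1/((1/(4606 - 2202))**2 - 8846079) = 1/((1/2404)**2 - 8846079) = 1/(1/5779216 - 8846079) = 1/(-51123401294063/5779216) = -5779216/51123401294063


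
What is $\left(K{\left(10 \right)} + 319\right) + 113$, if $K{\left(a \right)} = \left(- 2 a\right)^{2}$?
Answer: $832$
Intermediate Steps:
$K{\left(a \right)} = 4 a^{2}$
$\left(K{\left(10 \right)} + 319\right) + 113 = \left(4 \cdot 10^{2} + 319\right) + 113 = \left(4 \cdot 100 + 319\right) + 113 = \left(400 + 319\right) + 113 = 719 + 113 = 832$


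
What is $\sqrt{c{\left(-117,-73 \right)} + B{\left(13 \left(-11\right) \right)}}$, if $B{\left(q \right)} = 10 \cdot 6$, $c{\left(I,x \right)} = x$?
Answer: $i \sqrt{13} \approx 3.6056 i$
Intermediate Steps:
$B{\left(q \right)} = 60$
$\sqrt{c{\left(-117,-73 \right)} + B{\left(13 \left(-11\right) \right)}} = \sqrt{-73 + 60} = \sqrt{-13} = i \sqrt{13}$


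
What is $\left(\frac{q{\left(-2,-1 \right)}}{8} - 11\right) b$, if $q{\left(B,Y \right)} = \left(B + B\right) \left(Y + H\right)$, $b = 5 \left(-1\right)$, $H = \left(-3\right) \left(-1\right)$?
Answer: $60$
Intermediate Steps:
$H = 3$
$b = -5$
$q{\left(B,Y \right)} = 2 B \left(3 + Y\right)$ ($q{\left(B,Y \right)} = \left(B + B\right) \left(Y + 3\right) = 2 B \left(3 + Y\right)$)
$\left(\frac{q{\left(-2,-1 \right)}}{8} - 11\right) b = \left(\frac{2 \left(-2\right) \left(3 - 1\right)}{8} - 11\right) \left(-5\right) = \left(2 \left(-2\right) 2 \cdot \frac{1}{8} - 11\right) \left(-5\right) = \left(\left(-8\right) \frac{1}{8} - 11\right) \left(-5\right) = \left(-1 - 11\right) \left(-5\right) = \left(-12\right) \left(-5\right) = 60$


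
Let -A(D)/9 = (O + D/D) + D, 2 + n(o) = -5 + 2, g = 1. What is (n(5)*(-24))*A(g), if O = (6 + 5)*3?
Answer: -37800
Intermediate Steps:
O = 33 (O = 11*3 = 33)
n(o) = -5 (n(o) = -2 + (-5 + 2) = -2 - 3 = -5)
A(D) = -306 - 9*D (A(D) = -9*((33 + D/D) + D) = -9*((33 + 1) + D) = -9*(34 + D) = -306 - 9*D)
(n(5)*(-24))*A(g) = (-5*(-24))*(-306 - 9*1) = 120*(-306 - 9) = 120*(-315) = -37800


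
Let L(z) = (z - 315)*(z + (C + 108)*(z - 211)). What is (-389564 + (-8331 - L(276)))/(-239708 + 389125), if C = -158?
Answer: -513881/149417 ≈ -3.4392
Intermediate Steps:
L(z) = (-315 + z)*(10550 - 49*z) (L(z) = (z - 315)*(z + (-158 + 108)*(z - 211)) = (-315 + z)*(z - 50*(-211 + z)) = (-315 + z)*(z + (10550 - 50*z)) = (-315 + z)*(10550 - 49*z))
(-389564 + (-8331 - L(276)))/(-239708 + 389125) = (-389564 + (-8331 - (-3323250 - 49*276² + 25985*276)))/(-239708 + 389125) = (-389564 + (-8331 - (-3323250 - 49*76176 + 7171860)))/149417 = (-389564 + (-8331 - (-3323250 - 3732624 + 7171860)))*(1/149417) = (-389564 + (-8331 - 1*115986))*(1/149417) = (-389564 + (-8331 - 115986))*(1/149417) = (-389564 - 124317)*(1/149417) = -513881*1/149417 = -513881/149417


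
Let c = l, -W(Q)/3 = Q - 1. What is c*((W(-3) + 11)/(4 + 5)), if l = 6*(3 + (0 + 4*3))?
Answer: 230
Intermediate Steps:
W(Q) = 3 - 3*Q (W(Q) = -3*(Q - 1) = -3*(-1 + Q) = 3 - 3*Q)
l = 90 (l = 6*(3 + (0 + 12)) = 6*(3 + 12) = 6*15 = 90)
c = 90
c*((W(-3) + 11)/(4 + 5)) = 90*(((3 - 3*(-3)) + 11)/(4 + 5)) = 90*(((3 + 9) + 11)/9) = 90*((12 + 11)*(⅑)) = 90*(23*(⅑)) = 90*(23/9) = 230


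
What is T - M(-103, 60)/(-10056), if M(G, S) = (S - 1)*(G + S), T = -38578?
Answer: -387942905/10056 ≈ -38578.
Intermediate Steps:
M(G, S) = (-1 + S)*(G + S)
T - M(-103, 60)/(-10056) = -38578 - (60² - 1*(-103) - 1*60 - 103*60)/(-10056) = -38578 - (3600 + 103 - 60 - 6180)*(-1)/10056 = -38578 - (-2537)*(-1)/10056 = -38578 - 1*2537/10056 = -38578 - 2537/10056 = -387942905/10056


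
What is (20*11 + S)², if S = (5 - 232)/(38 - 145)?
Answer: 564870289/11449 ≈ 49338.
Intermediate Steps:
S = 227/107 (S = -227/(-107) = -227*(-1/107) = 227/107 ≈ 2.1215)
(20*11 + S)² = (20*11 + 227/107)² = (220 + 227/107)² = (23767/107)² = 564870289/11449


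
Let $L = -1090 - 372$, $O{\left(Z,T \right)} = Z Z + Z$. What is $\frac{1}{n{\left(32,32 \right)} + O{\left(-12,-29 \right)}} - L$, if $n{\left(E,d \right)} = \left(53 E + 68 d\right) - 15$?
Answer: $\frac{5831919}{3989} \approx 1462.0$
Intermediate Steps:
$n{\left(E,d \right)} = -15 + 53 E + 68 d$
$O{\left(Z,T \right)} = Z + Z^{2}$ ($O{\left(Z,T \right)} = Z^{2} + Z = Z + Z^{2}$)
$L = -1462$
$\frac{1}{n{\left(32,32 \right)} + O{\left(-12,-29 \right)}} - L = \frac{1}{\left(-15 + 53 \cdot 32 + 68 \cdot 32\right) - 12 \left(1 - 12\right)} - -1462 = \frac{1}{\left(-15 + 1696 + 2176\right) - -132} + 1462 = \frac{1}{3857 + 132} + 1462 = \frac{1}{3989} + 1462 = \frac{5831919}{3989}$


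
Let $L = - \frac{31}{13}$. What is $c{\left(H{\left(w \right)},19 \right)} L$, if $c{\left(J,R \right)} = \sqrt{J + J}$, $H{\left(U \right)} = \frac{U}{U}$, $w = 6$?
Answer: $- \frac{31 \sqrt{2}}{13} \approx -3.3724$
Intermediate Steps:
$H{\left(U \right)} = 1$
$L = - \frac{31}{13}$ ($L = \left(-31\right) \frac{1}{13} = - \frac{31}{13} \approx -2.3846$)
$c{\left(J,R \right)} = \sqrt{2} \sqrt{J}$ ($c{\left(J,R \right)} = \sqrt{2 J} = \sqrt{2} \sqrt{J}$)
$c{\left(H{\left(w \right)},19 \right)} L = \sqrt{2} \sqrt{1} \left(- \frac{31}{13}\right) = \sqrt{2} \cdot 1 \left(- \frac{31}{13}\right) = \sqrt{2} \left(- \frac{31}{13}\right) = - \frac{31 \sqrt{2}}{13}$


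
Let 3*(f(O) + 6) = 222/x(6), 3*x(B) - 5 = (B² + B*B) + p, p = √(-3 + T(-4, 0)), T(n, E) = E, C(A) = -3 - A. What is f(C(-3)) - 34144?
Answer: 2*(-17075*√3 + 1314664*I)/(√3 - 77*I) ≈ -34147.0 - 0.064821*I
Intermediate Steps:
p = I*√3 (p = √(-3 + 0) = √(-3) = I*√3 ≈ 1.732*I)
x(B) = 5/3 + 2*B²/3 + I*√3/3 (x(B) = 5/3 + ((B² + B*B) + I*√3)/3 = 5/3 + ((B² + B²) + I*√3)/3 = 5/3 + (2*B² + I*√3)/3 = 5/3 + (2*B²/3 + I*√3/3) = 5/3 + 2*B²/3 + I*√3/3)
f(O) = -6 + 74/(77/3 + I*√3/3) (f(O) = -6 + (222/(5/3 + (⅔)*6² + I*√3/3))/3 = -6 + (222/(5/3 + (⅔)*36 + I*√3/3))/3 = -6 + (222/(5/3 + 24 + I*√3/3))/3 = -6 + (222/(77/3 + I*√3/3))/3 = -6 + 74/(77/3 + I*√3/3))
f(C(-3)) - 34144 = 6*(-√3 + 40*I)/(√3 - 77*I) - 34144 = -34144 + 6*(-√3 + 40*I)/(√3 - 77*I)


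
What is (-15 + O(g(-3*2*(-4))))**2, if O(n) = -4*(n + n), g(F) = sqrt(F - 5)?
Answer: 1441 + 240*sqrt(19) ≈ 2487.1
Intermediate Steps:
g(F) = sqrt(-5 + F)
O(n) = -8*n
(-15 + O(g(-3*2*(-4))))**2 = (-15 - 8*sqrt(-5 - 3*2*(-4)))**2 = (-15 - 8*sqrt(-5 - 6*(-4)))**2 = (-15 - 8*sqrt(-5 + 24))**2 = (-15 - 8*sqrt(19))**2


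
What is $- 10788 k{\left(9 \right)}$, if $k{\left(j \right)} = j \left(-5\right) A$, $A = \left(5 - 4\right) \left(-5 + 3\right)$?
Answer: $-970920$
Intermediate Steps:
$A = -2$ ($A = 1 \left(-2\right) = -2$)
$k{\left(j \right)} = 10 j$ ($k{\left(j \right)} = j \left(-5\right) \left(-2\right) = - 5 j \left(-2\right) = 10 j$)
$- 10788 k{\left(9 \right)} = - 10788 \cdot 10 \cdot 9 = \left(-10788\right) 90 = -970920$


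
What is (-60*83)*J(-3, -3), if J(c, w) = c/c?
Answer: -4980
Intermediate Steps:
J(c, w) = 1
(-60*83)*J(-3, -3) = -60*83*1 = -4980*1 = -4980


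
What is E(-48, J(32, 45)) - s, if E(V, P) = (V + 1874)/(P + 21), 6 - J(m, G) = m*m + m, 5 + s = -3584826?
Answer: 3688789273/1029 ≈ 3.5848e+6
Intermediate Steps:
s = -3584831 (s = -5 - 3584826 = -3584831)
J(m, G) = 6 - m - m² (J(m, G) = 6 - (m*m + m) = 6 - (m² + m) = 6 - (m + m²) = 6 + (-m - m²) = 6 - m - m²)
E(V, P) = (1874 + V)/(21 + P)
E(-48, J(32, 45)) - s = (1874 - 48)/(21 + (6 - 1*32 - 1*32²)) - 1*(-3584831) = 1826/(21 + (6 - 32 - 1*1024)) + 3584831 = 1826/(21 + (6 - 32 - 1024)) + 3584831 = 1826/(21 - 1050) + 3584831 = 1826/(-1029) + 3584831 = -1/1029*1826 + 3584831 = -1826/1029 + 3584831 = 3688789273/1029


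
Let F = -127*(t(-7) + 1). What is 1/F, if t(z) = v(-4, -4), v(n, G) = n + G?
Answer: 1/889 ≈ 0.0011249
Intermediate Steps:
v(n, G) = G + n
t(z) = -8 (t(z) = -4 - 4 = -8)
F = 889 (F = -127*(-8 + 1) = -127*(-7) = 889)
1/F = 1/889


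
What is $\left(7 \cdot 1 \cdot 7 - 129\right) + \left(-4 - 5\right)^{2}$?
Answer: $1$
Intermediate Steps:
$\left(7 \cdot 1 \cdot 7 - 129\right) + \left(-4 - 5\right)^{2} = \left(7 \cdot 7 - 129\right) + \left(-9\right)^{2} = \left(49 - 129\right) + 81 = -80 + 81 = 1$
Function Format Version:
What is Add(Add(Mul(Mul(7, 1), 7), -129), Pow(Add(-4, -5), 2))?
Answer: 1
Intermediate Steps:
Add(Add(Mul(Mul(7, 1), 7), -129), Pow(Add(-4, -5), 2)) = Add(Add(Mul(7, 7), -129), Pow(-9, 2)) = Add(Add(49, -129), 81) = Add(-80, 81) = 1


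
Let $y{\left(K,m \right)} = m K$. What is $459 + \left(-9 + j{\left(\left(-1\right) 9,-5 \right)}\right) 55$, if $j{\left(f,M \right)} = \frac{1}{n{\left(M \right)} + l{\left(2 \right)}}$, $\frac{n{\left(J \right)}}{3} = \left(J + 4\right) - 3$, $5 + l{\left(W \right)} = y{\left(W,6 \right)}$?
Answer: $-47$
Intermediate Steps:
$y{\left(K,m \right)} = K m$
$l{\left(W \right)} = -5 + 6 W$ ($l{\left(W \right)} = -5 + W 6 = -5 + 6 W$)
$n{\left(J \right)} = 3 + 3 J$ ($n{\left(J \right)} = 3 \left(\left(J + 4\right) - 3\right) = 3 \left(\left(4 + J\right) - 3\right) = 3 \left(1 + J\right) = 3 + 3 J$)
$j{\left(f,M \right)} = \frac{1}{10 + 3 M}$ ($j{\left(f,M \right)} = \frac{1}{\left(3 + 3 M\right) + \left(-5 + 6 \cdot 2\right)} = \frac{1}{\left(3 + 3 M\right) + \left(-5 + 12\right)} = \frac{1}{\left(3 + 3 M\right) + 7} = \frac{1}{10 + 3 M}$)
$459 + \left(-9 + j{\left(\left(-1\right) 9,-5 \right)}\right) 55 = 459 + \left(-9 + \frac{1}{10 + 3 \left(-5\right)}\right) 55 = 459 + \left(-9 + \frac{1}{10 - 15}\right) 55 = 459 + \left(-9 + \frac{1}{-5}\right) 55 = 459 + \left(-9 - \frac{1}{5}\right) 55 = 459 - 506 = -47$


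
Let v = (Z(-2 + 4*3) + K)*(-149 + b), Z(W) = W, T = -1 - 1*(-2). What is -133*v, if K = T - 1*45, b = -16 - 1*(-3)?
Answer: -732564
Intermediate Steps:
T = 1 (T = -1 + 2 = 1)
b = -13 (b = -16 + 3 = -13)
K = -44 (K = 1 - 1*45 = 1 - 45 = -44)
v = 5508 (v = ((-2 + 4*3) - 44)*(-149 - 13) = ((-2 + 12) - 44)*(-162) = (10 - 44)*(-162) = -34*(-162) = 5508)
-133*v = -133*5508 = -732564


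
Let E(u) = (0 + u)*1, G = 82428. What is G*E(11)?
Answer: 906708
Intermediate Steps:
E(u) = u (E(u) = u*1 = u)
G*E(11) = 82428*11 = 906708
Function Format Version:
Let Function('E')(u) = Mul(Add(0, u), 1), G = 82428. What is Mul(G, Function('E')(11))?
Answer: 906708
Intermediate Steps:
Function('E')(u) = u (Function('E')(u) = Mul(u, 1) = u)
Mul(G, Function('E')(11)) = Mul(82428, 11) = 906708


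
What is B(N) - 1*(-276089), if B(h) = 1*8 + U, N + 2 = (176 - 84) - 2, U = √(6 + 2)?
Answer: 276097 + 2*√2 ≈ 2.7610e+5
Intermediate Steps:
U = 2*√2 (U = √8 = 2*√2 ≈ 2.8284)
N = 88 (N = -2 + ((176 - 84) - 2) = -2 + (92 - 2) = -2 + 90 = 88)
B(h) = 8 + 2*√2 (B(h) = 1*8 + 2*√2 = 8 + 2*√2)
B(N) - 1*(-276089) = (8 + 2*√2) - 1*(-276089) = (8 + 2*√2) + 276089 = 276097 + 2*√2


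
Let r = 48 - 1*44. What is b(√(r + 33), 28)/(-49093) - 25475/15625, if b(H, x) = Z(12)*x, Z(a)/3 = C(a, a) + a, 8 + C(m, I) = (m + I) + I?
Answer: -52125767/30683125 ≈ -1.6988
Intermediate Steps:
r = 4 (r = 48 - 44 = 4)
C(m, I) = -8 + m + 2*I (C(m, I) = -8 + ((m + I) + I) = -8 + ((I + m) + I) = -8 + (m + 2*I) = -8 + m + 2*I)
Z(a) = -24 + 12*a (Z(a) = 3*((-8 + a + 2*a) + a) = 3*((-8 + 3*a) + a) = 3*(-8 + 4*a) = -24 + 12*a)
b(H, x) = 120*x (b(H, x) = (-24 + 12*12)*x = (-24 + 144)*x = 120*x)
b(√(r + 33), 28)/(-49093) - 25475/15625 = (120*28)/(-49093) - 25475/15625 = 3360*(-1/49093) - 25475*1/15625 = -3360/49093 - 1019/625 = -52125767/30683125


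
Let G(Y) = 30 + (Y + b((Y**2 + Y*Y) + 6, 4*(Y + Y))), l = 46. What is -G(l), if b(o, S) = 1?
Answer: -77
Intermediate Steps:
G(Y) = 31 + Y (G(Y) = 30 + (Y + 1) = 30 + (1 + Y) = 31 + Y)
-G(l) = -(31 + 46) = -1*77 = -77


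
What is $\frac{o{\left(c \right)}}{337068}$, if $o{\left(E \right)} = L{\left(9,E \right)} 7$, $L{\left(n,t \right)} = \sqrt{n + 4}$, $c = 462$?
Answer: $\frac{7 \sqrt{13}}{337068} \approx 7.4878 \cdot 10^{-5}$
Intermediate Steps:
$L{\left(n,t \right)} = \sqrt{4 + n}$
$o{\left(E \right)} = 7 \sqrt{13}$ ($o{\left(E \right)} = \sqrt{4 + 9} \cdot 7 = \sqrt{13} \cdot 7 = 7 \sqrt{13}$)
$\frac{o{\left(c \right)}}{337068} = \frac{7 \sqrt{13}}{337068}$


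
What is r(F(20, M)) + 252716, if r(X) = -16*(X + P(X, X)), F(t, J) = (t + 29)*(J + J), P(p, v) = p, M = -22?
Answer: 321708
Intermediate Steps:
F(t, J) = 2*J*(29 + t) (F(t, J) = (29 + t)*(2*J) = 2*J*(29 + t))
r(X) = -32*X (r(X) = -16*(X + X) = -32*X)
r(F(20, M)) + 252716 = -64*(-22)*(29 + 20) + 252716 = -64*(-22)*49 + 252716 = -32*(-2156) + 252716 = 68992 + 252716 = 321708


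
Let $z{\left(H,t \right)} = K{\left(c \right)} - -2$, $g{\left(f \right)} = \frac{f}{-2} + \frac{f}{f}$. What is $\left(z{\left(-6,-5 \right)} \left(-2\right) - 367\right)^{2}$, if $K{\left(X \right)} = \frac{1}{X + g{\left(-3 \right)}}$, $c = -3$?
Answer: $134689$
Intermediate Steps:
$g{\left(f \right)} = 1 - \frac{f}{2}$ ($g{\left(f \right)} = f \left(- \frac{1}{2}\right) + 1 = - \frac{f}{2} + 1 = 1 - \frac{f}{2}$)
$K{\left(X \right)} = \frac{1}{\frac{5}{2} + X}$ ($K{\left(X \right)} = \frac{1}{X + \left(1 - - \frac{3}{2}\right)} = \frac{1}{X + \left(1 + \frac{3}{2}\right)} = \frac{1}{X + \frac{5}{2}} = \frac{1}{\frac{5}{2} + X}$)
$z{\left(H,t \right)} = 0$ ($z{\left(H,t \right)} = \frac{2}{5 + 2 \left(-3\right)} - -2 = \frac{2}{5 - 6} + 2 = \frac{2}{-1} + 2 = 2 \left(-1\right) + 2 = -2 + 2 = 0$)
$\left(z{\left(-6,-5 \right)} \left(-2\right) - 367\right)^{2} = \left(0 \left(-2\right) - 367\right)^{2} = \left(0 - 367\right)^{2} = \left(-367\right)^{2} = 134689$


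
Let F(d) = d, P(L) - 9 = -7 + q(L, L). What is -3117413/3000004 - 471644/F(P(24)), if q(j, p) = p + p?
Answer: -707544878613/75000100 ≈ -9433.9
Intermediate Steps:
q(j, p) = 2*p
P(L) = 2 + 2*L (P(L) = 9 + (-7 + 2*L) = 2 + 2*L)
-3117413/3000004 - 471644/F(P(24)) = -3117413/3000004 - 471644/(2 + 2*24) = -3117413*1/3000004 - 471644/(2 + 48) = -3117413/3000004 - 471644/50 = -3117413/3000004 - 471644*1/50 = -3117413/3000004 - 235822/25 = -707544878613/75000100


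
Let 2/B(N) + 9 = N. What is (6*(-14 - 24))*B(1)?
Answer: 57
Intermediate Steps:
B(N) = 2/(-9 + N)
(6*(-14 - 24))*B(1) = (6*(-14 - 24))*(2/(-9 + 1)) = (6*(-38))*(2/(-8)) = -456*(-1)/8 = -228*(-¼) = 57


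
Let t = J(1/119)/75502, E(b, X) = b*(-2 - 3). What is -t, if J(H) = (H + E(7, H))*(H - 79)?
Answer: -19570800/534591911 ≈ -0.036609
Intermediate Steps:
E(b, X) = -5*b (E(b, X) = b*(-5) = -5*b)
J(H) = (-79 + H)*(-35 + H) (J(H) = (H - 5*7)*(H - 79) = (H - 35)*(-79 + H) = (-35 + H)*(-79 + H) = (-79 + H)*(-35 + H))
t = 19570800/534591911 (t = (2765 + (1/119)**2 - 114/119)/75502 = (2765 + (1/119)**2 - 114*1/119)*(1/75502) = (2765 + 1/14161 - 114/119)*(1/75502) = (39141600/14161)*(1/75502) = 19570800/534591911 ≈ 0.036609)
-t = -1*19570800/534591911 = -19570800/534591911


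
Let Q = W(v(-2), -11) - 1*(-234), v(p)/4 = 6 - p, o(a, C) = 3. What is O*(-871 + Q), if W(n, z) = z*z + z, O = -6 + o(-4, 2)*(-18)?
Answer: 31620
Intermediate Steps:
O = -60 (O = -6 + 3*(-18) = -6 - 54 = -60)
v(p) = 24 - 4*p (v(p) = 4*(6 - p) = 24 - 4*p)
W(n, z) = z + z² (W(n, z) = z² + z = z + z²)
Q = 344 (Q = -11*(1 - 11) - 1*(-234) = -11*(-10) + 234 = 110 + 234 = 344)
O*(-871 + Q) = -60*(-871 + 344) = -60*(-527) = 31620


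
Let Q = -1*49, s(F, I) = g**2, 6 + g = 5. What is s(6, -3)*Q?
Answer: -49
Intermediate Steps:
g = -1 (g = -6 + 5 = -1)
s(F, I) = 1 (s(F, I) = (-1)**2 = 1)
Q = -49
s(6, -3)*Q = 1*(-49) = -49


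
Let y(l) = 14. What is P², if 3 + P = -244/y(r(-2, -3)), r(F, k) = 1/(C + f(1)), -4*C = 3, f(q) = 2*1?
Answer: 20449/49 ≈ 417.33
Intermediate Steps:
f(q) = 2
C = -¾ (C = -¼*3 = -¾ ≈ -0.75000)
r(F, k) = ⅘ (r(F, k) = 1/(-¾ + 2) = 1/(5/4) = ⅘)
P = -143/7 (P = -3 - 244/14 = -3 - 244*1/14 = -3 - 122/7 = -143/7 ≈ -20.429)
P² = (-143/7)² = 20449/49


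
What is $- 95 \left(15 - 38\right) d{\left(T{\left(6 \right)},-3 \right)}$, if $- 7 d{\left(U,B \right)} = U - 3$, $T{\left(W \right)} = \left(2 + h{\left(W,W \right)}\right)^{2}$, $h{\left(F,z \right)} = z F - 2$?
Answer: $- \frac{2825205}{7} \approx -4.036 \cdot 10^{5}$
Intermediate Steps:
$h{\left(F,z \right)} = -2 + F z$ ($h{\left(F,z \right)} = F z - 2 = -2 + F z$)
$T{\left(W \right)} = W^{4}$ ($T{\left(W \right)} = \left(2 + \left(-2 + W W\right)\right)^{2} = \left(2 + \left(-2 + W^{2}\right)\right)^{2} = \left(W^{2}\right)^{2} = W^{4}$)
$d{\left(U,B \right)} = \frac{3}{7} - \frac{U}{7}$ ($d{\left(U,B \right)} = - \frac{U - 3}{7} = - \frac{-3 + U}{7} = \frac{3}{7} - \frac{U}{7}$)
$- 95 \left(15 - 38\right) d{\left(T{\left(6 \right)},-3 \right)} = - 95 \left(15 - 38\right) \left(\frac{3}{7} - \frac{6^{4}}{7}\right) = - 95 \left(15 - 38\right) \left(\frac{3}{7} - \frac{1296}{7}\right) = \left(-95\right) \left(-23\right) \left(\frac{3}{7} - \frac{1296}{7}\right) = 2185 \left(- \frac{1293}{7}\right) = - \frac{2825205}{7}$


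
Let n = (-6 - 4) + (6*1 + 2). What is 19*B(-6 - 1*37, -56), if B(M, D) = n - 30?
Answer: -608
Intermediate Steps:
n = -2 (n = -10 + (6 + 2) = -10 + 8 = -2)
B(M, D) = -32 (B(M, D) = -2 - 30 = -32)
19*B(-6 - 1*37, -56) = 19*(-32) = -608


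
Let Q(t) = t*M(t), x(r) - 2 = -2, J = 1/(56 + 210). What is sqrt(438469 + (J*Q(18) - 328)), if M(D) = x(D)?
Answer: 11*sqrt(3621) ≈ 661.92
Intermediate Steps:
J = 1/266 ≈ 0.0037594
x(r) = 0 (x(r) = 2 - 2 = 0)
M(D) = 0
Q(t) = 0 (Q(t) = t*0 = 0)
sqrt(438469 + (J*Q(18) - 328)) = sqrt(438469 + ((1/266)*0 - 328)) = sqrt(438469 + (0 - 328)) = sqrt(438469 - 328) = sqrt(438141) = 11*sqrt(3621)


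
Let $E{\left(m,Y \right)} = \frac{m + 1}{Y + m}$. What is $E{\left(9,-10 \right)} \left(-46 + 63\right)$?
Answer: $-170$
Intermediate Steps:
$E{\left(m,Y \right)} = \frac{1 + m}{Y + m}$
$E{\left(9,-10 \right)} \left(-46 + 63\right) = \frac{1 + 9}{-10 + 9} \left(-46 + 63\right) = \frac{1}{-1} \cdot 10 \cdot 17 = \left(-1\right) 10 \cdot 17 = \left(-10\right) 17 = -170$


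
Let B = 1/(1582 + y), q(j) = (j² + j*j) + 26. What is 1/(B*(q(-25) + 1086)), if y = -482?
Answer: 550/1181 ≈ 0.46571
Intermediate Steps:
q(j) = 26 + 2*j² (q(j) = (j² + j²) + 26 = 2*j² + 26 = 26 + 2*j²)
B = 1/1100 (B = 1/(1582 - 482) = 1/1100 ≈ 0.00090909)
1/(B*(q(-25) + 1086)) = 1/(((26 + 2*(-25)²) + 1086)/1100) = 1/(((26 + 2*625) + 1086)/1100) = 1/(((26 + 1250) + 1086)/1100) = 1/((1276 + 1086)/1100) = 1/((1/1100)*2362) = 1/(1181/550) = 550/1181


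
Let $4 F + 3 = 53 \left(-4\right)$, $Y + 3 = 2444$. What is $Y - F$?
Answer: $\frac{9979}{4} \approx 2494.8$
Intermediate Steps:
$Y = 2441$ ($Y = -3 + 2444 = 2441$)
$F = - \frac{215}{4}$ ($F = - \frac{3}{4} + \frac{53 \left(-4\right)}{4} = - \frac{3}{4} + \frac{1}{4} \left(-212\right) = - \frac{3}{4} - 53 = - \frac{215}{4} \approx -53.75$)
$Y - F = 2441 - - \frac{215}{4} = 2441 + \frac{215}{4} = \frac{9979}{4}$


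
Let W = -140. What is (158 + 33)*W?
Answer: -26740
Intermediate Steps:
(158 + 33)*W = (158 + 33)*(-140) = 191*(-140) = -26740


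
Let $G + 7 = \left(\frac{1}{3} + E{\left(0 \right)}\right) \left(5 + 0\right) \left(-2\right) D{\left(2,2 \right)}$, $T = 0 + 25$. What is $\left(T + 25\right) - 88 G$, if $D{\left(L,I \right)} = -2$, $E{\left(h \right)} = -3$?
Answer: $\frac{16078}{3} \approx 5359.3$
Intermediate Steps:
$T = 25$
$G = - \frac{181}{3}$ ($G = -7 + \left(\frac{1}{3} - 3\right) \left(5 + 0\right) \left(-2\right) \left(-2\right) = -7 + \left(\frac{1}{3} - 3\right) 5 \left(-2\right) \left(-2\right) = -7 + \left(- \frac{8}{3}\right) 5 \left(-2\right) \left(-2\right) = -7 + \left(- \frac{40}{3}\right) \left(-2\right) \left(-2\right) = -7 + \frac{80}{3} \left(-2\right) = -7 - \frac{160}{3} = - \frac{181}{3} \approx -60.333$)
$\left(T + 25\right) - 88 G = \left(25 + 25\right) - - \frac{15928}{3} = 50 + \frac{15928}{3} = \frac{16078}{3}$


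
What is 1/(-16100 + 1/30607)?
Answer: -30607/492772699 ≈ -6.2112e-5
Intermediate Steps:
1/(-16100 + 1/30607) = 1/(-492772699/30607) = -30607/492772699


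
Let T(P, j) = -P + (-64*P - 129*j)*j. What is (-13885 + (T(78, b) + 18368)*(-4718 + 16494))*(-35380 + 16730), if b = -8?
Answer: -10974272372750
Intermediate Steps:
T(P, j) = -P + j*(-129*j - 64*P) (T(P, j) = -P + (-129*j - 64*P)*j = -P + j*(-129*j - 64*P))
(-13885 + (T(78, b) + 18368)*(-4718 + 16494))*(-35380 + 16730) = (-13885 + ((-1*78 - 129*(-8)² - 64*78*(-8)) + 18368)*(-4718 + 16494))*(-35380 + 16730) = (-13885 + ((-78 - 129*64 + 39936) + 18368)*11776)*(-18650) = (-13885 + ((-78 - 8256 + 39936) + 18368)*11776)*(-18650) = (-13885 + (31602 + 18368)*11776)*(-18650) = (-13885 + 49970*11776)*(-18650) = (-13885 + 588446720)*(-18650) = 588432835*(-18650) = -10974272372750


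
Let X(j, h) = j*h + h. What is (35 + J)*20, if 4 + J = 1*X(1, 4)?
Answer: 780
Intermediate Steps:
X(j, h) = h + h*j (X(j, h) = h*j + h = h + h*j)
J = 4 (J = -4 + 1*(4*(1 + 1)) = -4 + 1*(4*2) = -4 + 1*8 = -4 + 8 = 4)
(35 + J)*20 = (35 + 4)*20 = 39*20 = 780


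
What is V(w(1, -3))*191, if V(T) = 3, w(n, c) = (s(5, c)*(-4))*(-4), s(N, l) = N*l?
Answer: 573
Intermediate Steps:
w(n, c) = 80*c (w(n, c) = ((5*c)*(-4))*(-4) = -20*c*(-4) = 80*c)
V(w(1, -3))*191 = 3*191 = 573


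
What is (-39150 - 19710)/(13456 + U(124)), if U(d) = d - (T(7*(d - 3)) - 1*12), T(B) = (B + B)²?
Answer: 14715/714011 ≈ 0.020609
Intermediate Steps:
T(B) = 4*B² (T(B) = (2*B)² = 4*B²)
U(d) = 12 + d - 4*(-21 + 7*d)² (U(d) = d - (4*(7*(d - 3))² - 1*12) = d - (4*(7*(-3 + d))² - 12) = d - (4*(-21 + 7*d)² - 12) = d - (-12 + 4*(-21 + 7*d)²) = d + (12 - 4*(-21 + 7*d)²) = 12 + d - 4*(-21 + 7*d)²)
(-39150 - 19710)/(13456 + U(124)) = (-39150 - 19710)/(13456 + (12 + 124 - 196*(-3 + 124)²)) = -58860/(13456 + (12 + 124 - 196*121²)) = -58860/(13456 + (12 + 124 - 196*14641)) = -58860/(13456 + (12 + 124 - 2869636)) = -58860/(13456 - 2869500) = -58860/(-2856044) = -58860*(-1/2856044) = 14715/714011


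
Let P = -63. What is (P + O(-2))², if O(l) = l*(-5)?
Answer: 2809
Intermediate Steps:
O(l) = -5*l
(P + O(-2))² = (-63 - 5*(-2))² = (-63 + 10)² = (-53)² = 2809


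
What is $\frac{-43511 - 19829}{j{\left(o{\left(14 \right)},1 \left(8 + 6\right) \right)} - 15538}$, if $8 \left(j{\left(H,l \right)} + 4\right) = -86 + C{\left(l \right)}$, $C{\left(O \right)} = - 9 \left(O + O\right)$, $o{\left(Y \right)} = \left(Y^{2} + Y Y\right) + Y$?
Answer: $\frac{253360}{62337} \approx 4.0644$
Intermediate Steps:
$o{\left(Y \right)} = Y + 2 Y^{2}$ ($o{\left(Y \right)} = \left(Y^{2} + Y^{2}\right) + Y = 2 Y^{2} + Y = Y + 2 Y^{2}$)
$C{\left(O \right)} = - 18 O$ ($C{\left(O \right)} = - 9 \cdot 2 O = - 18 O$)
$j{\left(H,l \right)} = - \frac{59}{4} - \frac{9 l}{4}$ ($j{\left(H,l \right)} = -4 + \frac{-86 - 18 l}{8} = -4 - \left(\frac{43}{4} + \frac{9 l}{4}\right) = - \frac{59}{4} - \frac{9 l}{4}$)
$\frac{-43511 - 19829}{j{\left(o{\left(14 \right)},1 \left(8 + 6\right) \right)} - 15538} = \frac{-43511 - 19829}{\left(- \frac{59}{4} - \frac{9 \cdot 1 \left(8 + 6\right)}{4}\right) - 15538} = - \frac{63340}{\left(- \frac{59}{4} - \frac{9 \cdot 1 \cdot 14}{4}\right) - 15538} = - \frac{63340}{\left(- \frac{59}{4} - \frac{63}{2}\right) - 15538} = - \frac{63340}{- \frac{185}{4} - 15538} = - \frac{63340}{- \frac{62337}{4}} = \left(-63340\right) \left(- \frac{4}{62337}\right) = \frac{253360}{62337}$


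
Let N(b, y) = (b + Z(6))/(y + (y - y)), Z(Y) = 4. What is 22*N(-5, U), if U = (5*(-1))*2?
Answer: 11/5 ≈ 2.2000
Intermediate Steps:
U = -10 (U = -5*2 = -10)
N(b, y) = (4 + b)/y (N(b, y) = (b + 4)/(y + (y - y)) = (4 + b)/(y + 0) = (4 + b)/y)
22*N(-5, U) = 22*((4 - 5)/(-10)) = 22*(-1/10*(-1)) = 22*(1/10) = 11/5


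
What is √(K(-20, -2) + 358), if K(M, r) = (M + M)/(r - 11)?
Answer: √61022/13 ≈ 19.002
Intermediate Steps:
K(M, r) = 2*M/(-11 + r) (K(M, r) = (2*M)/(-11 + r) = 2*M/(-11 + r))
√(K(-20, -2) + 358) = √(2*(-20)/(-11 - 2) + 358) = √(2*(-20)/(-13) + 358) = √(2*(-20)*(-1/13) + 358) = √(40/13 + 358) = √(4694/13) = √61022/13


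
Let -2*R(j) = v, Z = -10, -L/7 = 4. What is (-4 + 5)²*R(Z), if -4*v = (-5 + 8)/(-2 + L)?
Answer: -1/80 ≈ -0.012500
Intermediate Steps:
L = -28 (L = -7*4 = -28)
v = 1/40 (v = -(-5 + 8)/(4*(-2 - 28)) = -3/(4*(-30)) = -3*(-1)/(4*30) = -¼*(-⅒) = 1/40 ≈ 0.025000)
R(j) = -1/80 (R(j) = -½*1/40 = -1/80)
(-4 + 5)²*R(Z) = (-4 + 5)²*(-1/80) = 1²*(-1/80) = 1*(-1/80) = -1/80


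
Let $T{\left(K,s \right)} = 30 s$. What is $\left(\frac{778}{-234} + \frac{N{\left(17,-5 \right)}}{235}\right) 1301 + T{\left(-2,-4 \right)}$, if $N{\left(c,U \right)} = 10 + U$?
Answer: $- \frac{24293846}{5499} \approx -4417.9$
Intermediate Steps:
$\left(\frac{778}{-234} + \frac{N{\left(17,-5 \right)}}{235}\right) 1301 + T{\left(-2,-4 \right)} = \left(\frac{778}{-234} + \frac{10 - 5}{235}\right) 1301 + 30 \left(-4\right) = \left(778 \left(- \frac{1}{234}\right) + 5 \cdot \frac{1}{235}\right) 1301 - 120 = \left(- \frac{389}{117} + \frac{1}{47}\right) 1301 - 120 = \left(- \frac{18166}{5499}\right) 1301 - 120 = - \frac{23633966}{5499} - 120 = - \frac{24293846}{5499}$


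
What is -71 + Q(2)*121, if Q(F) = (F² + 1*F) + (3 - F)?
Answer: 776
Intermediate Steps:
Q(F) = 3 + F² (Q(F) = (F² + F) + (3 - F) = (F + F²) + (3 - F) = 3 + F²)
-71 + Q(2)*121 = -71 + (3 + 2²)*121 = -71 + (3 + 4)*121 = -71 + 7*121 = -71 + 847 = 776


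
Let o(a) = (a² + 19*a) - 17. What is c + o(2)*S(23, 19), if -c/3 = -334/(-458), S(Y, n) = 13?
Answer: 73924/229 ≈ 322.81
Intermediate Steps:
c = -501/229 (c = -(-1002)/(-458) = -(-1002)*(-1)/458 = -3*167/229 = -501/229 ≈ -2.1878)
o(a) = -17 + a² + 19*a
c + o(2)*S(23, 19) = -501/229 + (-17 + 2² + 19*2)*13 = -501/229 + (-17 + 4 + 38)*13 = -501/229 + 25*13 = -501/229 + 325 = 73924/229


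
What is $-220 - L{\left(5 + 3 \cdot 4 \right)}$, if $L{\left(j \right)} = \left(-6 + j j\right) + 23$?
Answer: $-526$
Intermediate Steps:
$L{\left(j \right)} = 17 + j^{2}$ ($L{\left(j \right)} = \left(-6 + j^{2}\right) + 23 = 17 + j^{2}$)
$-220 - L{\left(5 + 3 \cdot 4 \right)} = -220 - \left(17 + \left(5 + 3 \cdot 4\right)^{2}\right) = -220 - \left(17 + \left(5 + 12\right)^{2}\right) = -220 - \left(17 + 17^{2}\right) = -220 - \left(17 + 289\right) = -220 - 306 = -526$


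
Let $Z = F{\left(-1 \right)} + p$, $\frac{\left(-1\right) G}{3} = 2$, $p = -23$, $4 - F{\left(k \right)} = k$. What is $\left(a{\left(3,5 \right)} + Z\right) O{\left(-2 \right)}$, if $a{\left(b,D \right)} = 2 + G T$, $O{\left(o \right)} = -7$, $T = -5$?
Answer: $-98$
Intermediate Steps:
$F{\left(k \right)} = 4 - k$
$G = -6$ ($G = \left(-3\right) 2 = -6$)
$Z = -18$ ($Z = \left(4 - -1\right) - 23 = \left(4 + 1\right) - 23 = 5 - 23 = -18$)
$a{\left(b,D \right)} = 32$ ($a{\left(b,D \right)} = 2 - -30 = 2 + 30 = 32$)
$\left(a{\left(3,5 \right)} + Z\right) O{\left(-2 \right)} = \left(32 - 18\right) \left(-7\right) = 14 \left(-7\right) = -98$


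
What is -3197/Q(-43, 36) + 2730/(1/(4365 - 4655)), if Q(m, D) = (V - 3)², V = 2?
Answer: -794897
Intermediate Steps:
Q(m, D) = 1 (Q(m, D) = (2 - 3)² = (-1)² = 1)
-3197/Q(-43, 36) + 2730/(1/(4365 - 4655)) = -3197/1 + 2730/(1/(4365 - 4655)) = -3197*1 + 2730/(1/(-290)) = -3197 + 2730/(-1/290) = -3197 + 2730*(-290) = -3197 - 791700 = -794897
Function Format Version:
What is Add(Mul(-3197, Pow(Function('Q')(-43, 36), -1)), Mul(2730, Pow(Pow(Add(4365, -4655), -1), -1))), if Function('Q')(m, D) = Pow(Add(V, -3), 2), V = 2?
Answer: -794897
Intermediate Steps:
Function('Q')(m, D) = 1 (Function('Q')(m, D) = Pow(Add(2, -3), 2) = Pow(-1, 2) = 1)
Add(Mul(-3197, Pow(Function('Q')(-43, 36), -1)), Mul(2730, Pow(Pow(Add(4365, -4655), -1), -1))) = Add(Mul(-3197, Pow(1, -1)), Mul(2730, Pow(Pow(Add(4365, -4655), -1), -1))) = Add(Mul(-3197, 1), Mul(2730, Pow(Pow(-290, -1), -1))) = Add(-3197, Mul(2730, Pow(Rational(-1, 290), -1))) = Add(-3197, Mul(2730, -290)) = Add(-3197, -791700) = -794897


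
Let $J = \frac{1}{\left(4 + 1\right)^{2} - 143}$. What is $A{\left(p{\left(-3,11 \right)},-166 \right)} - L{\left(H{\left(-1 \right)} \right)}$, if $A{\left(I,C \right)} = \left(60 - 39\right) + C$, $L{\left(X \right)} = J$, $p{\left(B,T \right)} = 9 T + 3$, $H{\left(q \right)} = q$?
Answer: $- \frac{17109}{118} \approx -144.99$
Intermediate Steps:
$p{\left(B,T \right)} = 3 + 9 T$
$J = - \frac{1}{118}$ ($J = \frac{1}{5^{2} - 143} = \frac{1}{25 - 143} = \frac{1}{-118} = - \frac{1}{118} \approx -0.0084746$)
$L{\left(X \right)} = - \frac{1}{118}$
$A{\left(I,C \right)} = 21 + C$
$A{\left(p{\left(-3,11 \right)},-166 \right)} - L{\left(H{\left(-1 \right)} \right)} = \left(21 - 166\right) - - \frac{1}{118} = -145 + \frac{1}{118} = - \frac{17109}{118}$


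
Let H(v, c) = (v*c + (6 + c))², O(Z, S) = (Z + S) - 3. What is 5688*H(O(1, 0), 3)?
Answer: 51192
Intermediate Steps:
O(Z, S) = -3 + S + Z (O(Z, S) = (S + Z) - 3 = -3 + S + Z)
H(v, c) = (6 + c + c*v)² (H(v, c) = (c*v + (6 + c))² = (6 + c + c*v)²)
5688*H(O(1, 0), 3) = 5688*(6 + 3 + 3*(-3 + 0 + 1))² = 5688*(6 + 3 + 3*(-2))² = 5688*(6 + 3 - 6)² = 5688*3² = 5688*9 = 51192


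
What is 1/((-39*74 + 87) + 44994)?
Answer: 1/42195 ≈ 2.3699e-5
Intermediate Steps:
1/((-39*74 + 87) + 44994) = 1/((-2886 + 87) + 44994) = 1/(-2799 + 44994) = 1/42195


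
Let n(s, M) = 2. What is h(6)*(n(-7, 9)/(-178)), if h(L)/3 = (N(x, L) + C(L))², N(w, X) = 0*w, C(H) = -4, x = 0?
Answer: -48/89 ≈ -0.53933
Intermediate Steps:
N(w, X) = 0
h(L) = 48 (h(L) = 3*(0 - 4)² = 3*(-4)² = 3*16 = 48)
h(6)*(n(-7, 9)/(-178)) = 48*(2/(-178)) = 48*(2*(-1/178)) = 48*(-1/89) = -48/89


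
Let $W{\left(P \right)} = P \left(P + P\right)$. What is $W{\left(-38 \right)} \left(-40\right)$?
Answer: $-115520$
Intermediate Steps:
$W{\left(P \right)} = 2 P^{2}$ ($W{\left(P \right)} = P 2 P = 2 P^{2}$)
$W{\left(-38 \right)} \left(-40\right) = 2 \left(-38\right)^{2} \left(-40\right) = 2 \cdot 1444 \left(-40\right) = 2888 \left(-40\right) = -115520$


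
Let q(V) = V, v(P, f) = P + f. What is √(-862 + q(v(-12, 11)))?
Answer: I*√863 ≈ 29.377*I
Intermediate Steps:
√(-862 + q(v(-12, 11))) = √(-862 + (-12 + 11)) = √(-862 - 1) = √(-863) = I*√863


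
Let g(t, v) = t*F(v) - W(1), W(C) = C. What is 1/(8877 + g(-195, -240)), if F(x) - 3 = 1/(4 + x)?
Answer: 236/1956871 ≈ 0.00012060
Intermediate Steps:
F(x) = 3 + 1/(4 + x)
g(t, v) = -1 + t*(13 + 3*v)/(4 + v) (g(t, v) = t*((13 + 3*v)/(4 + v)) - 1*1 = t*(13 + 3*v)/(4 + v) - 1 = -1 + t*(13 + 3*v)/(4 + v))
1/(8877 + g(-195, -240)) = 1/(8877 + (-4 - 1*(-240) - 195*(13 + 3*(-240)))/(4 - 240)) = 1/(8877 + (-4 + 240 - 195*(13 - 720))/(-236)) = 1/(8877 - (-4 + 240 - 195*(-707))/236) = 1/(8877 - (-4 + 240 + 137865)/236) = 1/(8877 - 1/236*138101) = 1/(8877 - 138101/236) = 1/(1956871/236) = 236/1956871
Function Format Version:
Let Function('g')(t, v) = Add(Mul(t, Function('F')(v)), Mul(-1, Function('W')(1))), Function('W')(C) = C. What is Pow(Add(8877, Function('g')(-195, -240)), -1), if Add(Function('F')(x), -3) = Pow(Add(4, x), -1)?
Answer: Rational(236, 1956871) ≈ 0.00012060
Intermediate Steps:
Function('F')(x) = Add(3, Pow(Add(4, x), -1))
Function('g')(t, v) = Add(-1, Mul(t, Pow(Add(4, v), -1), Add(13, Mul(3, v)))) (Function('g')(t, v) = Add(Mul(t, Mul(Pow(Add(4, v), -1), Add(13, Mul(3, v)))), Mul(-1, 1)) = Add(Mul(t, Pow(Add(4, v), -1), Add(13, Mul(3, v))), -1) = Add(-1, Mul(t, Pow(Add(4, v), -1), Add(13, Mul(3, v)))))
Pow(Add(8877, Function('g')(-195, -240)), -1) = Pow(Add(8877, Mul(Pow(Add(4, -240), -1), Add(-4, Mul(-1, -240), Mul(-195, Add(13, Mul(3, -240)))))), -1) = Pow(Add(8877, Mul(Pow(-236, -1), Add(-4, 240, Mul(-195, Add(13, -720))))), -1) = Pow(Add(8877, Mul(Rational(-1, 236), Add(-4, 240, Mul(-195, -707)))), -1) = Pow(Add(8877, Mul(Rational(-1, 236), Add(-4, 240, 137865))), -1) = Pow(Add(8877, Mul(Rational(-1, 236), 138101)), -1) = Pow(Add(8877, Rational(-138101, 236)), -1) = Pow(Rational(1956871, 236), -1) = Rational(236, 1956871)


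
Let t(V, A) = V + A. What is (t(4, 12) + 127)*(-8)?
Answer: -1144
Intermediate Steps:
t(V, A) = A + V
(t(4, 12) + 127)*(-8) = ((12 + 4) + 127)*(-8) = (16 + 127)*(-8) = 143*(-8) = -1144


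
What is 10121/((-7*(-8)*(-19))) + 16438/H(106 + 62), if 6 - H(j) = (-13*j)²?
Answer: -24146570941/2537560200 ≈ -9.5157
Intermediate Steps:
H(j) = 6 - 169*j² (H(j) = 6 - (-13*j)² = 6 - 169*j²)
10121/((-7*(-8)*(-19))) + 16438/H(106 + 62) = 10121/((-7*(-8)*(-19))) + 16438/(6 - 169*(106 + 62)²) = 10121/((56*(-19))) + 16438/(6 - 169*168²) = 10121/(-1064) + 16438/(6 - 169*28224) = 10121*(-1/1064) + 16438/(6 - 4769856) = -10121/1064 + 16438/(-4769850) = -10121/1064 + 16438*(-1/4769850) = -10121/1064 - 8219/2384925 = -24146570941/2537560200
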